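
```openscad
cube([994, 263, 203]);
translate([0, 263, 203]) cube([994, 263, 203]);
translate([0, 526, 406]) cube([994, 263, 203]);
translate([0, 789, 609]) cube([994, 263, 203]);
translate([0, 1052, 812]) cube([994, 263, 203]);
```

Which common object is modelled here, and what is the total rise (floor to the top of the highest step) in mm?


A staircase. The total rise is 1015 mm.

5 identical blocks, each offset up and back from the previous — a staircase. Each step is 203 mm tall and there are 5 of them, so the total rise is 5 × 203 = 1015 mm.


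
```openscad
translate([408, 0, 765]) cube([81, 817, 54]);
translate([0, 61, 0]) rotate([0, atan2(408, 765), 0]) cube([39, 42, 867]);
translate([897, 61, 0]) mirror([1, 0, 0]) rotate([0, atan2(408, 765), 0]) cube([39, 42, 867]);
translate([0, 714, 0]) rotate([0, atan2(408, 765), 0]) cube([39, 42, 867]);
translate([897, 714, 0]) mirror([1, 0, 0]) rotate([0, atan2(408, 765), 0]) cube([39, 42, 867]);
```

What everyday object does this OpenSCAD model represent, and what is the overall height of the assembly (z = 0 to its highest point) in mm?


A sawhorse. The overall height is 819 mm.

A beam across two mirrored pairs of raked legs — a sawhorse. The beam's underside is at z = 765 (matching the legs' vertical rise in atan2(408, 765)) and the beam is 54 mm tall, so its top is at 765 + 54 = 819 mm. The raked legs top out at the beam's underside, so that is the highest point.


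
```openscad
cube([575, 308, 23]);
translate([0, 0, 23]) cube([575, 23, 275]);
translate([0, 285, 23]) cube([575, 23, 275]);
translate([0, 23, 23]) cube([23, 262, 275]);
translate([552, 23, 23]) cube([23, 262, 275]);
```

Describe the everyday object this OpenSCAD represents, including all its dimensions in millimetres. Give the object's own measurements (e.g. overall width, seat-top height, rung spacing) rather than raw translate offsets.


An open-topped rectangular box: outside dimensions 575×308×298 mm, with a uniform wall and base thickness of 23 mm. The base is a full 575×308 slab on the floor; four walls sit on top of the base. The front and back walls (the −y and +y sides) span the full width; the two side walls fit between them.


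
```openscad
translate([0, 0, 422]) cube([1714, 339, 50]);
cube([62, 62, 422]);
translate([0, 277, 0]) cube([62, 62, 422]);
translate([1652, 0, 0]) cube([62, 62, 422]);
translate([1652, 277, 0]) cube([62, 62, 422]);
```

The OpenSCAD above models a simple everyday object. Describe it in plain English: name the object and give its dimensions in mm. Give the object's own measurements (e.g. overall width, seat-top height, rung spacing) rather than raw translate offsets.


A long wooden bench with a 1714 mm (x) × 339 mm (y) seat, 50 mm thick, its top surface 472 mm above the floor. Four 62 mm square legs at the seat corners, flush with the edges, run from z = 0 to the seat underside.


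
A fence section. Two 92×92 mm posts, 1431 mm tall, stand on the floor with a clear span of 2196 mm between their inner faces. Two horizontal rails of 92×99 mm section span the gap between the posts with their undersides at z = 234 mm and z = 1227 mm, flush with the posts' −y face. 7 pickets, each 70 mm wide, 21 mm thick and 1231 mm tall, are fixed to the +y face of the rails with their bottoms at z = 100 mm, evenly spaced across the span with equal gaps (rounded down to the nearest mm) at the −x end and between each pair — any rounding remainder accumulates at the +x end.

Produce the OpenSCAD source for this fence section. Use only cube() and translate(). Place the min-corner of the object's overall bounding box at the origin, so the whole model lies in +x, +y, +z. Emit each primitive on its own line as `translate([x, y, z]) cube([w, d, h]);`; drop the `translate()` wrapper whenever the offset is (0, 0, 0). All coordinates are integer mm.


cube([92, 92, 1431]);
translate([2288, 0, 0]) cube([92, 92, 1431]);
translate([92, 0, 234]) cube([2196, 92, 99]);
translate([92, 0, 1227]) cube([2196, 92, 99]);
translate([305, 92, 100]) cube([70, 21, 1231]);
translate([588, 92, 100]) cube([70, 21, 1231]);
translate([871, 92, 100]) cube([70, 21, 1231]);
translate([1154, 92, 100]) cube([70, 21, 1231]);
translate([1437, 92, 100]) cube([70, 21, 1231]);
translate([1720, 92, 100]) cube([70, 21, 1231]);
translate([2003, 92, 100]) cube([70, 21, 1231]);


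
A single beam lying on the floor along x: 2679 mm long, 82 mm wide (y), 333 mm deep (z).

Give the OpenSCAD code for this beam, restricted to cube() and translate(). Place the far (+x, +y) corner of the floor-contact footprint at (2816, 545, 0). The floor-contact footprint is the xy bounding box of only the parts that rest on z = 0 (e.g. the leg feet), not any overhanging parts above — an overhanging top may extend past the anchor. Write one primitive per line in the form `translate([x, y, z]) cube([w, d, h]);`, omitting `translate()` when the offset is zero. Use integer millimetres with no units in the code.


translate([137, 463, 0]) cube([2679, 82, 333]);


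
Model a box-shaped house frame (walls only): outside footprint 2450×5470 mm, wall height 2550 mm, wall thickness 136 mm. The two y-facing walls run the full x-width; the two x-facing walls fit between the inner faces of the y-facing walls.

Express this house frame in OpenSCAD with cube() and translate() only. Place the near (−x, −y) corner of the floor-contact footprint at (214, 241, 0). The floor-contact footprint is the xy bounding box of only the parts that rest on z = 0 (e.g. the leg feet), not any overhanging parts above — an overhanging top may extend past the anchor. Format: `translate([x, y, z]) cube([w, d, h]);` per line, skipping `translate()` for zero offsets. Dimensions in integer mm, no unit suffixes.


translate([214, 241, 0]) cube([2450, 136, 2550]);
translate([214, 5575, 0]) cube([2450, 136, 2550]);
translate([214, 377, 0]) cube([136, 5198, 2550]);
translate([2528, 377, 0]) cube([136, 5198, 2550]);


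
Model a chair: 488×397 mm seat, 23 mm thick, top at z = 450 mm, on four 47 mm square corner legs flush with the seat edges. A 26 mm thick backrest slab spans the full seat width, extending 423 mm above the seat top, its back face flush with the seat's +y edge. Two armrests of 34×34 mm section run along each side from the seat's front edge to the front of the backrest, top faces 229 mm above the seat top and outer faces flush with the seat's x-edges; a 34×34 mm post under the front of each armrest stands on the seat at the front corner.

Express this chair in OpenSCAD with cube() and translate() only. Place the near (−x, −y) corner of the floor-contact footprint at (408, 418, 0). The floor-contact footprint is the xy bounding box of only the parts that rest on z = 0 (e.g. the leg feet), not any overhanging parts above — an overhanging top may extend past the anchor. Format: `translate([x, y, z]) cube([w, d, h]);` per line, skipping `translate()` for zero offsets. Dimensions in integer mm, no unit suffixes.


translate([408, 418, 427]) cube([488, 397, 23]);
translate([408, 418, 0]) cube([47, 47, 427]);
translate([849, 418, 0]) cube([47, 47, 427]);
translate([408, 768, 0]) cube([47, 47, 427]);
translate([849, 768, 0]) cube([47, 47, 427]);
translate([408, 789, 450]) cube([488, 26, 423]);
translate([408, 418, 645]) cube([34, 371, 34]);
translate([862, 418, 645]) cube([34, 371, 34]);
translate([408, 418, 450]) cube([34, 34, 195]);
translate([862, 418, 450]) cube([34, 34, 195]);


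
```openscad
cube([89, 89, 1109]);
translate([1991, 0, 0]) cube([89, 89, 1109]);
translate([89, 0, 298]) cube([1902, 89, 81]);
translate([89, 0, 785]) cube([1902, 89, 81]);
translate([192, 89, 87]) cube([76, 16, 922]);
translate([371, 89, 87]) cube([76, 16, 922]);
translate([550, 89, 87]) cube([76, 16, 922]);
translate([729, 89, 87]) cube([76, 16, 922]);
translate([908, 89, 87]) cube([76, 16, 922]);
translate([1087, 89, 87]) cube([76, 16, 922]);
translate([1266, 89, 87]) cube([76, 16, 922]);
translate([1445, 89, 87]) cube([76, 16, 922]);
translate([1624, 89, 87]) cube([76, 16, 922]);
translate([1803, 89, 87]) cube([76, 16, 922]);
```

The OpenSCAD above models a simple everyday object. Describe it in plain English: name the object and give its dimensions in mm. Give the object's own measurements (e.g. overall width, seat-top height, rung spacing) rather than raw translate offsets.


A fence section. Two 89×89 mm posts, 1109 mm tall, stand on the floor with a clear span of 1902 mm between their inner faces. Two horizontal rails of 89×81 mm section span the gap between the posts with their undersides at z = 298 mm and z = 785 mm, flush with the posts' −y face. 10 pickets, each 76 mm wide, 16 mm thick and 922 mm tall, are fixed to the +y face of the rails with their bottoms at z = 87 mm, spaced across the span with a 103 mm gap after the −x post and between neighbouring pickets, with 112 mm left before the +x post.


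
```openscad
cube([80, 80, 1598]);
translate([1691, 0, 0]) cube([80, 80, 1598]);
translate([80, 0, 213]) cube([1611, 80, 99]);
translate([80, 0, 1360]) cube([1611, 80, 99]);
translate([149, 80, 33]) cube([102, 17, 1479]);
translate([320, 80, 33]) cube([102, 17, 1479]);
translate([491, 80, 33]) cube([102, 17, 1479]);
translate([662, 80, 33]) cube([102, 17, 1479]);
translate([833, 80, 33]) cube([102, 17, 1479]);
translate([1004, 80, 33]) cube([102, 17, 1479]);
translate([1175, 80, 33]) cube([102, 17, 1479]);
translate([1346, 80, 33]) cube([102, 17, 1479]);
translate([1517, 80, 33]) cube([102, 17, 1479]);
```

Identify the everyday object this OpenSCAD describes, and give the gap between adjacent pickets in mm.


A fence section. The picket gap is 69 mm.

Two posts, two rails, 9 pickets — a fence section. Span 1611 mm holds 9 pickets of 102 mm with 10 equal gaps: ⌊(1611 − 9·102) / 10⌋ = 69 mm.


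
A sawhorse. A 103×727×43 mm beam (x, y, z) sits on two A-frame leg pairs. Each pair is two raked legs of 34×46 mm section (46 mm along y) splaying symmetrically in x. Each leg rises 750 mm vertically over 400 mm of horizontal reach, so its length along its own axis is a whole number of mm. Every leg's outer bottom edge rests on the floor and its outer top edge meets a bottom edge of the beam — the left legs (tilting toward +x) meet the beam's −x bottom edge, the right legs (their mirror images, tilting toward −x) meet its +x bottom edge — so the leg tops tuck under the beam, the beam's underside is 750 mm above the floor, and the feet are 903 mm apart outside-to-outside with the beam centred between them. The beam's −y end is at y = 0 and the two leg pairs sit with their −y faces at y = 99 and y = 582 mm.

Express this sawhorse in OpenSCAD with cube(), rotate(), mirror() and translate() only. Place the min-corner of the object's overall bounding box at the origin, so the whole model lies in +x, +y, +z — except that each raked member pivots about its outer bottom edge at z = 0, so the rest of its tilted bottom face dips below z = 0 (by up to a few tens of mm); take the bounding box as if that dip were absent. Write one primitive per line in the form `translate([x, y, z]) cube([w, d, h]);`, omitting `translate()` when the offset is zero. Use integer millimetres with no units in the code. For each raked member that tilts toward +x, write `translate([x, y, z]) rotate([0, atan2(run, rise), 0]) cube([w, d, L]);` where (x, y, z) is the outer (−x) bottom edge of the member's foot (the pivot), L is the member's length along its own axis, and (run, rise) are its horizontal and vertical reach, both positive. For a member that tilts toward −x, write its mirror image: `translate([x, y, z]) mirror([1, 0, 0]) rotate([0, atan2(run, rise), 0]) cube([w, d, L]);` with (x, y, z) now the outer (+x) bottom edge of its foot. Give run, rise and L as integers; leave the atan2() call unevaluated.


translate([400, 0, 750]) cube([103, 727, 43]);
translate([0, 99, 0]) rotate([0, atan2(400, 750), 0]) cube([34, 46, 850]);
translate([903, 99, 0]) mirror([1, 0, 0]) rotate([0, atan2(400, 750), 0]) cube([34, 46, 850]);
translate([0, 582, 0]) rotate([0, atan2(400, 750), 0]) cube([34, 46, 850]);
translate([903, 582, 0]) mirror([1, 0, 0]) rotate([0, atan2(400, 750), 0]) cube([34, 46, 850]);


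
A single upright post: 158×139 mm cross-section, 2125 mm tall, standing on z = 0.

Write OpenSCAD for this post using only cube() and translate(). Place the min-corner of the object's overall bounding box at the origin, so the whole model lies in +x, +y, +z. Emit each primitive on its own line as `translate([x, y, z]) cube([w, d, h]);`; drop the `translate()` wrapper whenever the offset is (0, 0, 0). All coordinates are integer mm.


cube([158, 139, 2125]);


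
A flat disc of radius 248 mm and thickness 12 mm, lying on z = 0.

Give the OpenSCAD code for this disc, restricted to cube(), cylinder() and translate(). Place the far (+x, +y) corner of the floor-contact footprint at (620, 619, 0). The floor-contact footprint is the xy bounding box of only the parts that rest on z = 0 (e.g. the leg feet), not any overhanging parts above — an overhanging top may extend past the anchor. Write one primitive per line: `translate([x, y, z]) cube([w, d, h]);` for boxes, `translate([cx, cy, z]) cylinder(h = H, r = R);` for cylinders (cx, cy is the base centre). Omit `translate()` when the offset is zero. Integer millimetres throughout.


translate([372, 371, 0]) cylinder(h = 12, r = 248);


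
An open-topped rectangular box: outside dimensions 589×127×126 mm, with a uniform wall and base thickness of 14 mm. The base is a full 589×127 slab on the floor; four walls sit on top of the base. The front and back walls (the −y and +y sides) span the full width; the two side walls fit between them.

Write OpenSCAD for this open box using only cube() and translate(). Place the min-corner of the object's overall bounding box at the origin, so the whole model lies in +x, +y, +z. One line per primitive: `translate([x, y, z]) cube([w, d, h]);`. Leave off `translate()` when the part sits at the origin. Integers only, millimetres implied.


cube([589, 127, 14]);
translate([0, 0, 14]) cube([589, 14, 112]);
translate([0, 113, 14]) cube([589, 14, 112]);
translate([0, 14, 14]) cube([14, 99, 112]);
translate([575, 14, 14]) cube([14, 99, 112]);


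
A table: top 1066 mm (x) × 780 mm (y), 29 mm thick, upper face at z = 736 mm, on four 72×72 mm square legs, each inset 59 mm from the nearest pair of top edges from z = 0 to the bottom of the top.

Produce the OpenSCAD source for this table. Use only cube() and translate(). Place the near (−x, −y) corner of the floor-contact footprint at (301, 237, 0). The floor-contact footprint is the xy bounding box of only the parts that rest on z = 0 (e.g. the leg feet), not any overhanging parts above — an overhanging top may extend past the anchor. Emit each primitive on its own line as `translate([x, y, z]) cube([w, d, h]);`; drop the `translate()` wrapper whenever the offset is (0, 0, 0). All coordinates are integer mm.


translate([242, 178, 707]) cube([1066, 780, 29]);
translate([301, 237, 0]) cube([72, 72, 707]);
translate([1177, 237, 0]) cube([72, 72, 707]);
translate([301, 827, 0]) cube([72, 72, 707]);
translate([1177, 827, 0]) cube([72, 72, 707]);


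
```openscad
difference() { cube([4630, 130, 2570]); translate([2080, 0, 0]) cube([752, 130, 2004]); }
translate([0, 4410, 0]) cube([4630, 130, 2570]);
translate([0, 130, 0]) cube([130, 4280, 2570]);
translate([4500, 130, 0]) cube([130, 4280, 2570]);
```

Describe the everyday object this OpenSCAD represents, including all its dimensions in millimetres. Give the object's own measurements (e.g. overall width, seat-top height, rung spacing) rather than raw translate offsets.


A single room: four walls, each 2570 mm tall and 130 mm thick, enclosing an outside footprint 4630×4540 mm (x × y), no floor or roof. The front and back walls (−y and +y sides) run the full x-width; the side walls fit between their inner faces. A door opening 752 mm wide and 2004 mm tall is cut through the front wall from the floor up, its −x edge 2080 mm from the wall's −x end.


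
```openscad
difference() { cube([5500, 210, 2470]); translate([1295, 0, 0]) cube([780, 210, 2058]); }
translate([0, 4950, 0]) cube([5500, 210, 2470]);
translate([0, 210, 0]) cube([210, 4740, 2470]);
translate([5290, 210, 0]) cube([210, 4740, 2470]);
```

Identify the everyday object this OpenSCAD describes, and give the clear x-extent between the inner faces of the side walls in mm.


A single room. The interior width is 5080 mm.

Four walls enclosing a rectangle with a door in the front wall — a room. Outside width 5500 minus two 210 mm walls gives 5080 mm.


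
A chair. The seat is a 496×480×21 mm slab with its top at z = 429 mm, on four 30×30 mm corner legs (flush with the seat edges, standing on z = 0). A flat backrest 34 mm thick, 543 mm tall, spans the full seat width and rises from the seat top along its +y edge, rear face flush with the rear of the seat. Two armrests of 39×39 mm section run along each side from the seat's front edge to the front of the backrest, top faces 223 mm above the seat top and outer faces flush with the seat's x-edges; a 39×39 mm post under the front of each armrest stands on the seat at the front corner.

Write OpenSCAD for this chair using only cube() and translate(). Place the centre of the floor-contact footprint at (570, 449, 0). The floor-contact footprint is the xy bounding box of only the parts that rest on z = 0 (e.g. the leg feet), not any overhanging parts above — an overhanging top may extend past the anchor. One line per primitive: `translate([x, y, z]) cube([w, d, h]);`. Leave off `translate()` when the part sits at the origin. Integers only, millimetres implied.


translate([322, 209, 408]) cube([496, 480, 21]);
translate([322, 209, 0]) cube([30, 30, 408]);
translate([788, 209, 0]) cube([30, 30, 408]);
translate([322, 659, 0]) cube([30, 30, 408]);
translate([788, 659, 0]) cube([30, 30, 408]);
translate([322, 655, 429]) cube([496, 34, 543]);
translate([322, 209, 613]) cube([39, 446, 39]);
translate([779, 209, 613]) cube([39, 446, 39]);
translate([322, 209, 429]) cube([39, 39, 184]);
translate([779, 209, 429]) cube([39, 39, 184]);


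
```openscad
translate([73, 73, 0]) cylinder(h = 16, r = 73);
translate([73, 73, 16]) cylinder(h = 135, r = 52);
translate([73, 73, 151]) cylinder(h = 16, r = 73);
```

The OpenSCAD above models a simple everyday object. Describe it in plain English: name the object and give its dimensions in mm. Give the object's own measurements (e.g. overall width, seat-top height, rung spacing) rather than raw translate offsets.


A spool: two coaxial disc flanges of radius 73 mm and thickness 16 mm, joined by a core cylinder of radius 52 mm and height 135 mm. The lower flange rests on z = 0 and the three cylinders share a vertical axis.


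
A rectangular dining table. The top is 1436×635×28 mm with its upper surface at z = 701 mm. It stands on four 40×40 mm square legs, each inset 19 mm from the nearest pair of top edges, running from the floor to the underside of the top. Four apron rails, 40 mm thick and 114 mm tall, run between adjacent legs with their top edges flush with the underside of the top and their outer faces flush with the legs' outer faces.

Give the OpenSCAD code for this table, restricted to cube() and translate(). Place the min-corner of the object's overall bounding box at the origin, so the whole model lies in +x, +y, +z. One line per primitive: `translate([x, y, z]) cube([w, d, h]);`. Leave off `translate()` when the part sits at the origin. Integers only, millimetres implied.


translate([0, 0, 673]) cube([1436, 635, 28]);
translate([19, 19, 0]) cube([40, 40, 673]);
translate([1377, 19, 0]) cube([40, 40, 673]);
translate([19, 576, 0]) cube([40, 40, 673]);
translate([1377, 576, 0]) cube([40, 40, 673]);
translate([59, 19, 559]) cube([1318, 40, 114]);
translate([59, 576, 559]) cube([1318, 40, 114]);
translate([19, 59, 559]) cube([40, 517, 114]);
translate([1377, 59, 559]) cube([40, 517, 114]);


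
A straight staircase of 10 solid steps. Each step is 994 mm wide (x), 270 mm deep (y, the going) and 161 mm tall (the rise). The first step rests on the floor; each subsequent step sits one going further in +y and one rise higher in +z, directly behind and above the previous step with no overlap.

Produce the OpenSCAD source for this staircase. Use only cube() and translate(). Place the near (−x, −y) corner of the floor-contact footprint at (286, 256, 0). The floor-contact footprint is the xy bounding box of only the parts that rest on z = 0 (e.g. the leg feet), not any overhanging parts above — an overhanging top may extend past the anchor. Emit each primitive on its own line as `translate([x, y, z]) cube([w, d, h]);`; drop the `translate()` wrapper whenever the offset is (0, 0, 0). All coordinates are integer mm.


translate([286, 256, 0]) cube([994, 270, 161]);
translate([286, 526, 161]) cube([994, 270, 161]);
translate([286, 796, 322]) cube([994, 270, 161]);
translate([286, 1066, 483]) cube([994, 270, 161]);
translate([286, 1336, 644]) cube([994, 270, 161]);
translate([286, 1606, 805]) cube([994, 270, 161]);
translate([286, 1876, 966]) cube([994, 270, 161]);
translate([286, 2146, 1127]) cube([994, 270, 161]);
translate([286, 2416, 1288]) cube([994, 270, 161]);
translate([286, 2686, 1449]) cube([994, 270, 161]);


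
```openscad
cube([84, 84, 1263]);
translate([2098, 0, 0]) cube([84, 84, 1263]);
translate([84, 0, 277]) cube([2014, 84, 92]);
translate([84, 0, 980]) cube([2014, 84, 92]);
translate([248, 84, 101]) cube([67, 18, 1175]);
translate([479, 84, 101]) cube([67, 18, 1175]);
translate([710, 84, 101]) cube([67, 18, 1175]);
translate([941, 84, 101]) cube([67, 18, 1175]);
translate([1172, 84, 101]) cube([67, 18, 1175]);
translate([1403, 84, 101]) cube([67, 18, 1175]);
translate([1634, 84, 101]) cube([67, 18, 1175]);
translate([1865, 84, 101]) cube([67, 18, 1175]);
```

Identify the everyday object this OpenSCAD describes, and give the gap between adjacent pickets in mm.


A fence section. The picket gap is 164 mm.

Two posts, two rails, 8 pickets — a fence section. Span 2014 mm holds 8 pickets of 67 mm with 9 equal gaps: ⌊(2014 − 8·67) / 9⌋ = 164 mm.


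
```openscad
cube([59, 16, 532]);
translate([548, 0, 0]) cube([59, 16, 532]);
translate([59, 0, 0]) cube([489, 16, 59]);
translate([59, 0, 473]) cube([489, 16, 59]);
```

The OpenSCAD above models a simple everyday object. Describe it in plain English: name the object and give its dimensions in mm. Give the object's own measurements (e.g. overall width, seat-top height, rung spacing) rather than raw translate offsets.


A rectangular picture frame lying in the x–z plane (depth along y). The opening is 489 mm wide (x) by 414 mm tall (z), surrounded by a border 59 mm wide on all four sides. The frame is 16 mm deep and is made of two full-height vertical stiles with two horizontal rails fitted between them.


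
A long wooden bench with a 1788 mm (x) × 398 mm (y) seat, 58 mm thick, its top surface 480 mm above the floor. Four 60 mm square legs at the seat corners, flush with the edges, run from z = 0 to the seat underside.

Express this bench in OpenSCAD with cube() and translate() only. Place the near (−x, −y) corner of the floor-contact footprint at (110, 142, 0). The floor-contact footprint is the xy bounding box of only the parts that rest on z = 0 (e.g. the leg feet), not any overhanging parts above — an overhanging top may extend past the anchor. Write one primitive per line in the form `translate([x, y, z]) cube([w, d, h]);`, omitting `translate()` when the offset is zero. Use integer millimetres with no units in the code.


translate([110, 142, 422]) cube([1788, 398, 58]);
translate([110, 142, 0]) cube([60, 60, 422]);
translate([110, 480, 0]) cube([60, 60, 422]);
translate([1838, 142, 0]) cube([60, 60, 422]);
translate([1838, 480, 0]) cube([60, 60, 422]);


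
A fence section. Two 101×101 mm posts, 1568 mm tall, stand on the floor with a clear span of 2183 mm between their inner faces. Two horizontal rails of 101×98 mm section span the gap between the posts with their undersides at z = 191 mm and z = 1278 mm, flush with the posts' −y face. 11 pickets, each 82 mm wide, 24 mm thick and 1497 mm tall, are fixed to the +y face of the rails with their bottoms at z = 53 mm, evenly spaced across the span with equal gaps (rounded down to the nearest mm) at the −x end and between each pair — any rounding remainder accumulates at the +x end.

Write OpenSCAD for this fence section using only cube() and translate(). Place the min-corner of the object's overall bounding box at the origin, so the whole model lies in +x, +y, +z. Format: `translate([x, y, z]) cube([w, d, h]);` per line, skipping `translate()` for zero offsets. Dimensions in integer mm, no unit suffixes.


cube([101, 101, 1568]);
translate([2284, 0, 0]) cube([101, 101, 1568]);
translate([101, 0, 191]) cube([2183, 101, 98]);
translate([101, 0, 1278]) cube([2183, 101, 98]);
translate([207, 101, 53]) cube([82, 24, 1497]);
translate([395, 101, 53]) cube([82, 24, 1497]);
translate([583, 101, 53]) cube([82, 24, 1497]);
translate([771, 101, 53]) cube([82, 24, 1497]);
translate([959, 101, 53]) cube([82, 24, 1497]);
translate([1147, 101, 53]) cube([82, 24, 1497]);
translate([1335, 101, 53]) cube([82, 24, 1497]);
translate([1523, 101, 53]) cube([82, 24, 1497]);
translate([1711, 101, 53]) cube([82, 24, 1497]);
translate([1899, 101, 53]) cube([82, 24, 1497]);
translate([2087, 101, 53]) cube([82, 24, 1497]);


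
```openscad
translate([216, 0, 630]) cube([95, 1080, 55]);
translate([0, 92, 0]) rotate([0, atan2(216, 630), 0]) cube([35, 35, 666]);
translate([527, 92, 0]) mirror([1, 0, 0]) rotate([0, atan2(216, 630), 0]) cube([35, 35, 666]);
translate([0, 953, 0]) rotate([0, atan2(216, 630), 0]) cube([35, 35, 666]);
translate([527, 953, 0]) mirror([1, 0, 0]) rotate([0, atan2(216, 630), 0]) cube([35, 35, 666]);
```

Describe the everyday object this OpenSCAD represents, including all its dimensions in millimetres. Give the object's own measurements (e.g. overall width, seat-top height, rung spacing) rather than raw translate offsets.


A sawhorse. A 95×1080×55 mm beam (x, y, z) sits on two A-frame leg pairs. Each pair is two raked legs of 35×35 mm section (35 mm along y) splaying symmetrically in x. Each leg rises 630 mm vertically over 216 mm of horizontal reach and is 666 mm long along its own axis. Every leg's outer bottom edge rests on the floor and its outer top edge meets a bottom edge of the beam — the left legs (tilting toward +x) meet the beam's −x bottom edge, the right legs (their mirror images, tilting toward −x) meet its +x bottom edge — so the leg tops tuck under the beam, the beam's underside is 630 mm above the floor, and the feet are 527 mm apart outside-to-outside with the beam centred between them. The two leg pairs are set in 92 mm from either end of the beam.


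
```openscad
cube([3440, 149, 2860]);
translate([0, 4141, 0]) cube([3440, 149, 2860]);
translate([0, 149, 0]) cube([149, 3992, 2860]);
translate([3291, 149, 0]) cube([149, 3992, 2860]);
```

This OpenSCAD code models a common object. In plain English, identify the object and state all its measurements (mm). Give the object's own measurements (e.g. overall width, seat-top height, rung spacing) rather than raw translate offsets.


The wall frame of a small rectangular building: four walls, each 2860 mm tall and 149 mm thick, enclosing a footprint 3440 mm (x) by 4290 mm (y) outside-to-outside, with no floor or roof. The front and back walls (the −y and +y sides) span the full width; the two side walls fit between them.


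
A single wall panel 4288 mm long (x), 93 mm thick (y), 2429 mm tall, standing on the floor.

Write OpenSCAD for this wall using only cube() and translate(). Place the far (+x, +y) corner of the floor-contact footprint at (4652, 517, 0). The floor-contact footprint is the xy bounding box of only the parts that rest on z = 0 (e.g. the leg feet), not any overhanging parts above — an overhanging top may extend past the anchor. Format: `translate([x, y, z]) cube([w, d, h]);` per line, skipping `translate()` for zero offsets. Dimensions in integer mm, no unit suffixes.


translate([364, 424, 0]) cube([4288, 93, 2429]);


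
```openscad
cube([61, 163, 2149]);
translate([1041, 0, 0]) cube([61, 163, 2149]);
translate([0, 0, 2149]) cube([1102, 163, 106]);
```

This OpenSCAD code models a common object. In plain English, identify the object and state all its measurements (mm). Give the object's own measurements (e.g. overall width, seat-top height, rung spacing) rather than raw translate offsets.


A door frame. The clear opening is 980 mm wide and 2149 mm high. Two 61 mm wide jambs, 163 mm deep, stand either side of the opening from the floor to the top of the opening. A 106 mm thick head sits across the top of both jambs, spanning the full outside width of the frame.


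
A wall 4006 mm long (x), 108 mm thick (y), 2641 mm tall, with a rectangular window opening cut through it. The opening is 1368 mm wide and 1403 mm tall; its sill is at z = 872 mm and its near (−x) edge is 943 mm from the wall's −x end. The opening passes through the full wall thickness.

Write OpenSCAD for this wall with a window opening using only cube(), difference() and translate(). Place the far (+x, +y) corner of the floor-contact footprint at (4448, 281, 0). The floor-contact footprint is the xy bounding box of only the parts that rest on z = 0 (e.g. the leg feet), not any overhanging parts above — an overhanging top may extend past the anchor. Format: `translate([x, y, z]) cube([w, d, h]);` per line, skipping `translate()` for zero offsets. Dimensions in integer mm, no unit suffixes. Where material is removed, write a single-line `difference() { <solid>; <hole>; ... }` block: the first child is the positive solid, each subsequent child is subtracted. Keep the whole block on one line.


difference() { translate([442, 173, 0]) cube([4006, 108, 2641]); translate([1385, 173, 872]) cube([1368, 108, 1403]); }


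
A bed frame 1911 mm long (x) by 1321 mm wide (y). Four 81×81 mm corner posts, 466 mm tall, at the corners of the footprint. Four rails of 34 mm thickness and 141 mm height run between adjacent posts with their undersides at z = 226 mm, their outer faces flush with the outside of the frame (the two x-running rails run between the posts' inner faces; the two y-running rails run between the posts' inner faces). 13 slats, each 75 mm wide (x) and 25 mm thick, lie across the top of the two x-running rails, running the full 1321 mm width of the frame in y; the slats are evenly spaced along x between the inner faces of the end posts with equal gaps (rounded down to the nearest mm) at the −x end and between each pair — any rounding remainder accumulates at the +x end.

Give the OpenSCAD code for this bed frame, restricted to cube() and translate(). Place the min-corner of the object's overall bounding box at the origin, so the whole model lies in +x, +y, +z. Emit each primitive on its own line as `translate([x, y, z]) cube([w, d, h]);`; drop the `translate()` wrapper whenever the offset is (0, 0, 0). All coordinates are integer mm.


cube([81, 81, 466]);
translate([0, 1240, 0]) cube([81, 81, 466]);
translate([1830, 0, 0]) cube([81, 81, 466]);
translate([1830, 1240, 0]) cube([81, 81, 466]);
translate([81, 0, 226]) cube([1749, 34, 141]);
translate([81, 1287, 226]) cube([1749, 34, 141]);
translate([0, 81, 226]) cube([34, 1159, 141]);
translate([1877, 81, 226]) cube([34, 1159, 141]);
translate([136, 0, 367]) cube([75, 1321, 25]);
translate([266, 0, 367]) cube([75, 1321, 25]);
translate([396, 0, 367]) cube([75, 1321, 25]);
translate([526, 0, 367]) cube([75, 1321, 25]);
translate([656, 0, 367]) cube([75, 1321, 25]);
translate([786, 0, 367]) cube([75, 1321, 25]);
translate([916, 0, 367]) cube([75, 1321, 25]);
translate([1046, 0, 367]) cube([75, 1321, 25]);
translate([1176, 0, 367]) cube([75, 1321, 25]);
translate([1306, 0, 367]) cube([75, 1321, 25]);
translate([1436, 0, 367]) cube([75, 1321, 25]);
translate([1566, 0, 367]) cube([75, 1321, 25]);
translate([1696, 0, 367]) cube([75, 1321, 25]);


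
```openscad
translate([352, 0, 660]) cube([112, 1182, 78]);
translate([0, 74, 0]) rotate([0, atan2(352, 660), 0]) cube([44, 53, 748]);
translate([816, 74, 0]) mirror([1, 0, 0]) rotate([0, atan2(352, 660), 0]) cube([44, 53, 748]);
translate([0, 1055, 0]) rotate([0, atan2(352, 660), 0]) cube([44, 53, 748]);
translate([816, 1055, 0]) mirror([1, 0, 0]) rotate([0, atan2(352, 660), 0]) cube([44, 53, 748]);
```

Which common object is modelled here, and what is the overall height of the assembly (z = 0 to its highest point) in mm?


A sawhorse. The overall height is 738 mm.

A beam across two mirrored pairs of raked legs — a sawhorse. The beam's underside is at z = 660 (matching the legs' vertical rise in atan2(352, 660)) and the beam is 78 mm tall, so its top is at 660 + 78 = 738 mm. The raked legs top out at the beam's underside, so that is the highest point.


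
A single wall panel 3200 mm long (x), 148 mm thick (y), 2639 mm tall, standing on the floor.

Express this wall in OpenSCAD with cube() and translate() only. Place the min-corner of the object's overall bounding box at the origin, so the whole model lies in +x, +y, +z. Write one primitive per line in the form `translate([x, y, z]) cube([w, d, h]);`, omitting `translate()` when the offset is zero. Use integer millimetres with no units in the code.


cube([3200, 148, 2639]);


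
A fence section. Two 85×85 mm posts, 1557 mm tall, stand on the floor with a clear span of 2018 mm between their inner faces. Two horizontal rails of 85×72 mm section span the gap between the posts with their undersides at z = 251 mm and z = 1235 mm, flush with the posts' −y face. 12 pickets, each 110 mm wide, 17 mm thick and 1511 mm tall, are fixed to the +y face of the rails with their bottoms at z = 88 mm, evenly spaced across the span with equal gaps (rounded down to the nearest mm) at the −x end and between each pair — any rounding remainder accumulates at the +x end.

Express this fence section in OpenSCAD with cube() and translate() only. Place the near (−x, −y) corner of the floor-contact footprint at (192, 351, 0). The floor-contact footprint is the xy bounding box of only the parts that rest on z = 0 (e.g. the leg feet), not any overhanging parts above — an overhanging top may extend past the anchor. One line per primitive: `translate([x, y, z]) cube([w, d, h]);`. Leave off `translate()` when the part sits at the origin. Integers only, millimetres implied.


translate([192, 351, 0]) cube([85, 85, 1557]);
translate([2295, 351, 0]) cube([85, 85, 1557]);
translate([277, 351, 251]) cube([2018, 85, 72]);
translate([277, 351, 1235]) cube([2018, 85, 72]);
translate([330, 436, 88]) cube([110, 17, 1511]);
translate([493, 436, 88]) cube([110, 17, 1511]);
translate([656, 436, 88]) cube([110, 17, 1511]);
translate([819, 436, 88]) cube([110, 17, 1511]);
translate([982, 436, 88]) cube([110, 17, 1511]);
translate([1145, 436, 88]) cube([110, 17, 1511]);
translate([1308, 436, 88]) cube([110, 17, 1511]);
translate([1471, 436, 88]) cube([110, 17, 1511]);
translate([1634, 436, 88]) cube([110, 17, 1511]);
translate([1797, 436, 88]) cube([110, 17, 1511]);
translate([1960, 436, 88]) cube([110, 17, 1511]);
translate([2123, 436, 88]) cube([110, 17, 1511]);


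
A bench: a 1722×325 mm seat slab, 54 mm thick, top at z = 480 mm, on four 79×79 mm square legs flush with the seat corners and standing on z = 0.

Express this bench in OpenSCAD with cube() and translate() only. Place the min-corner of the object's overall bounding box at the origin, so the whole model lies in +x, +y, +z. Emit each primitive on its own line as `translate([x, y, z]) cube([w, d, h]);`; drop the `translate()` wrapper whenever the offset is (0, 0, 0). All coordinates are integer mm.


translate([0, 0, 426]) cube([1722, 325, 54]);
cube([79, 79, 426]);
translate([0, 246, 0]) cube([79, 79, 426]);
translate([1643, 0, 0]) cube([79, 79, 426]);
translate([1643, 246, 0]) cube([79, 79, 426]);


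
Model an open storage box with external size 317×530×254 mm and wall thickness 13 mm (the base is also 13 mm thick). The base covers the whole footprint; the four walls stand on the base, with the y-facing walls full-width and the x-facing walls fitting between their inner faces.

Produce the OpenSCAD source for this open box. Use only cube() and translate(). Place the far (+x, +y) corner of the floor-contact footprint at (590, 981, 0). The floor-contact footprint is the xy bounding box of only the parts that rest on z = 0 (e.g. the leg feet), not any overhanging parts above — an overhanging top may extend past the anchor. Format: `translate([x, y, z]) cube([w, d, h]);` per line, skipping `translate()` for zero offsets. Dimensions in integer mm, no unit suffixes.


translate([273, 451, 0]) cube([317, 530, 13]);
translate([273, 451, 13]) cube([317, 13, 241]);
translate([273, 968, 13]) cube([317, 13, 241]);
translate([273, 464, 13]) cube([13, 504, 241]);
translate([577, 464, 13]) cube([13, 504, 241]);


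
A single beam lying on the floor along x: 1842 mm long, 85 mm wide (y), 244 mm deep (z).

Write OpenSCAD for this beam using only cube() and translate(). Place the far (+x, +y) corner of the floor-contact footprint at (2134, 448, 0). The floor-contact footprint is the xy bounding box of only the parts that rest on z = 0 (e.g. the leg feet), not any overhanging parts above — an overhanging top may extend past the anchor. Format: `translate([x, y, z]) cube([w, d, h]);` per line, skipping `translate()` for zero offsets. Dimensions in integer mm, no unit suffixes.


translate([292, 363, 0]) cube([1842, 85, 244]);


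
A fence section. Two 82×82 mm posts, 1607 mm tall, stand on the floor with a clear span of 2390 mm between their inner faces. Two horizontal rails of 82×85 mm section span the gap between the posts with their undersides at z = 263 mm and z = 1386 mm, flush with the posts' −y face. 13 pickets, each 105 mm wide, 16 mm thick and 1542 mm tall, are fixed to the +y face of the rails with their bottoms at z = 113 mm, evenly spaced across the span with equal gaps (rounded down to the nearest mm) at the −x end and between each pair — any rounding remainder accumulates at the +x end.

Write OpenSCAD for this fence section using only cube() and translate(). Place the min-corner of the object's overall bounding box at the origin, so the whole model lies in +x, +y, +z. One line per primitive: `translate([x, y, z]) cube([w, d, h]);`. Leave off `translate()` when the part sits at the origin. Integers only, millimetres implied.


cube([82, 82, 1607]);
translate([2472, 0, 0]) cube([82, 82, 1607]);
translate([82, 0, 263]) cube([2390, 82, 85]);
translate([82, 0, 1386]) cube([2390, 82, 85]);
translate([155, 82, 113]) cube([105, 16, 1542]);
translate([333, 82, 113]) cube([105, 16, 1542]);
translate([511, 82, 113]) cube([105, 16, 1542]);
translate([689, 82, 113]) cube([105, 16, 1542]);
translate([867, 82, 113]) cube([105, 16, 1542]);
translate([1045, 82, 113]) cube([105, 16, 1542]);
translate([1223, 82, 113]) cube([105, 16, 1542]);
translate([1401, 82, 113]) cube([105, 16, 1542]);
translate([1579, 82, 113]) cube([105, 16, 1542]);
translate([1757, 82, 113]) cube([105, 16, 1542]);
translate([1935, 82, 113]) cube([105, 16, 1542]);
translate([2113, 82, 113]) cube([105, 16, 1542]);
translate([2291, 82, 113]) cube([105, 16, 1542]);


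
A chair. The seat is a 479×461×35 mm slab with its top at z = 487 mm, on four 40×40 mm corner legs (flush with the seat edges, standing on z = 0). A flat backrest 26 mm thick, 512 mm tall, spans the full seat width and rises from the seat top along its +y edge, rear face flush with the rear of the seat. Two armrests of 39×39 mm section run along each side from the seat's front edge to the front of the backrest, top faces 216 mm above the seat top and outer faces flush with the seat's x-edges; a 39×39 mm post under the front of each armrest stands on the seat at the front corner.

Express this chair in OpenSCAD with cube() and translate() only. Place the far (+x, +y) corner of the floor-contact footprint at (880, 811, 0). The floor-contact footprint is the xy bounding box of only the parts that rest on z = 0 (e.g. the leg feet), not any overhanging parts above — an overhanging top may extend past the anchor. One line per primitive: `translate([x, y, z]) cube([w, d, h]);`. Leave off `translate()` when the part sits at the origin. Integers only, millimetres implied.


translate([401, 350, 452]) cube([479, 461, 35]);
translate([401, 350, 0]) cube([40, 40, 452]);
translate([840, 350, 0]) cube([40, 40, 452]);
translate([401, 771, 0]) cube([40, 40, 452]);
translate([840, 771, 0]) cube([40, 40, 452]);
translate([401, 785, 487]) cube([479, 26, 512]);
translate([401, 350, 664]) cube([39, 435, 39]);
translate([841, 350, 664]) cube([39, 435, 39]);
translate([401, 350, 487]) cube([39, 39, 177]);
translate([841, 350, 487]) cube([39, 39, 177]);
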